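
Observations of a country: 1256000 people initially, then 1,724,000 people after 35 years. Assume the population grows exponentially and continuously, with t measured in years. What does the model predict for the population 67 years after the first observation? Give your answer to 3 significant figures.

≈ 2,300,000 people

r = ln(1724000/1256000) / 35 ≈ 0.009049 per year
P(67) = 1256000 · e^(0.009049·67) = 1256000 · 1.8336 ≈ 2303006.1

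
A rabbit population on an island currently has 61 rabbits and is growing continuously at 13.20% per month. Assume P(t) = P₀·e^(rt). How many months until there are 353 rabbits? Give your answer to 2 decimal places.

t ≈ 13.30 months

353 = 61 · e^(0.132·t)
t = ln(353/61) / 0.132 = ln(5.78689) / 0.132 = 1.75559 / 0.132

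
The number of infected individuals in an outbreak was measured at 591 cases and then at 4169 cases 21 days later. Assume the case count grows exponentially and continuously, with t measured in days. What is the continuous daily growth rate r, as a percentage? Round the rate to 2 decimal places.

r ≈ 9.30% per day

4169 = 591 · e^(r·21)
e^(21r) = 4169/591 = 7.05415
r = ln(7.05415) / 21 = 1.95362 / 21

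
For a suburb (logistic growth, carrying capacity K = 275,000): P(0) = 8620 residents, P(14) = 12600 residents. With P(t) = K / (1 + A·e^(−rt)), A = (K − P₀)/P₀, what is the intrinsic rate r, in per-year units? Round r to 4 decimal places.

r ≈ 0.0282 per year

A = (275000 − 8620)/8620 = 30.90255
12600 = 275000/(1 + 30.90255·e^(−r·14)) → e^(−14r) = (21.8254 − 1)/30.90255 = 0.673905
r = −ln(0.673905)/14 = 0.39467/14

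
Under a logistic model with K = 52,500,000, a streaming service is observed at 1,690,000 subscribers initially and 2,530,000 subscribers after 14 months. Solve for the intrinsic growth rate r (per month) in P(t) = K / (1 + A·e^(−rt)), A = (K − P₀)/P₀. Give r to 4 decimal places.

A = (52500000 − 1690000)/1690000 = 30.06509
2530000 = 52500000/(1 + 30.06509·e^(−r·14)) → e^(−14r) = (20.75099 − 1)/30.06509 = 0.656941
r = −ln(0.656941)/14 = 0.42016/14

r ≈ 0.0300 per month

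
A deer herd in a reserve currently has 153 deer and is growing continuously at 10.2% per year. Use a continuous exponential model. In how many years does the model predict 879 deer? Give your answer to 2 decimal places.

879 = 153 · e^(0.102·t)
t = ln(879/153) / 0.102 = ln(5.7451) / 0.102 = 1.74835 / 0.102

t ≈ 17.14 years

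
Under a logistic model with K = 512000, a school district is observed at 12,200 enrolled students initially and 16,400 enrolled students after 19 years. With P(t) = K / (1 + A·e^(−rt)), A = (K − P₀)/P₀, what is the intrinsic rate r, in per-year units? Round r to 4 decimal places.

r ≈ 0.0160 per year

A = (512000 − 12200)/12200 = 40.96721
16400 = 512000/(1 + 40.96721·e^(−r·19)) → e^(−19r) = (31.21951 − 1)/40.96721 = 0.737651
r = −ln(0.737651)/19 = 0.30428/19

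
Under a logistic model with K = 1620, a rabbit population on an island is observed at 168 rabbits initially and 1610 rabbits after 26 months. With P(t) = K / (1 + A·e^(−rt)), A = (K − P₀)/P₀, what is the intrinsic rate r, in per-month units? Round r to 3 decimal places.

r ≈ 0.278 per month

A = (1620 − 168)/168 = 8.64286
1610 = 1620/(1 + 8.64286·e^(−r·26)) → e^(−26r) = (1.00621 − 1)/8.64286 = 0.000719
r = −ln(0.000719)/26 = 7.23814/26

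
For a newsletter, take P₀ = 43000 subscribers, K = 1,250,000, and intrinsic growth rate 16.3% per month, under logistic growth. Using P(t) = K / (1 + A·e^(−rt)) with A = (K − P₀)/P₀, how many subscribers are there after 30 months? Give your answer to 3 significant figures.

≈ 1,030,000 subscribers

A = (1250000 − 43000)/43000 = 28.06977
P(30) = 1250000 / (1 + 28.06977·e^(−0.163·30)) = 1250000 / (1 + 28.06977·0.007521)
= 1250000 / 1.21112 ≈ 1032098.61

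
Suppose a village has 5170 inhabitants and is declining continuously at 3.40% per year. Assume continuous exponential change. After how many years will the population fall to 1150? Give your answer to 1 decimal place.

t ≈ 44.2 years

1150 = 5170 · e^(-0.034·t)
t = ln(1150/5170) / -0.034 = ln(0.22244) / -0.034 = -1.50311 / -0.034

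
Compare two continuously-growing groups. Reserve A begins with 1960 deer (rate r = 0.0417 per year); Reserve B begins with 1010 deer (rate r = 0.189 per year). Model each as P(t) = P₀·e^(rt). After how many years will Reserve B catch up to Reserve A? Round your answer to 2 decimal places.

1960·e^(0.0417t) = 1010·e^(0.189t)
1960/1010 = e^((0.189 − 0.0417)t) → ln(1.94059) = 0.1473·t
t = 0.66299 / 0.1473

t ≈ 4.50 years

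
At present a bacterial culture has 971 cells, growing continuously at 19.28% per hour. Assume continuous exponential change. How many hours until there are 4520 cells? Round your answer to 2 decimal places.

t ≈ 7.98 hours

4520 = 971 · e^(0.1928·t)
t = ln(4520/971) / 0.1928 = ln(4.65499) / 0.1928 = 1.53794 / 0.1928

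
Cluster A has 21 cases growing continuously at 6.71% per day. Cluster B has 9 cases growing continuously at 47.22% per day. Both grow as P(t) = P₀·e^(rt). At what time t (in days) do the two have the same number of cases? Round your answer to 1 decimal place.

21·e^(0.0671t) = 9·e^(0.4722t)
21/9 = e^((0.4722 − 0.0671)t) → ln(2.33333) = 0.4051·t
t = 0.8473 / 0.4051

t ≈ 2.1 days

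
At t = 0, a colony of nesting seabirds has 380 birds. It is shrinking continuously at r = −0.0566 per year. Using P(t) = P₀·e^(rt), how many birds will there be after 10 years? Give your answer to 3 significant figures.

P(10) = 380 · e^(-0.0566·10) = 380 · e^(-0.566)
= 380 · 0.56779 ≈ 215.76

≈ 216 birds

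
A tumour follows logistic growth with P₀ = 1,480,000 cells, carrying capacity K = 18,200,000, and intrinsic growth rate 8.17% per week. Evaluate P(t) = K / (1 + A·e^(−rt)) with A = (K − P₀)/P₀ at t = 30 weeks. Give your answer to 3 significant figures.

≈ 9,220,000 cells

A = (18200000 − 1480000)/1480000 = 11.2973
P(30) = 18200000 / (1 + 11.2973·e^(−0.0817·30)) = 18200000 / (1 + 11.2973·0.086207)
= 18200000 / 1.97391 ≈ 9220278.98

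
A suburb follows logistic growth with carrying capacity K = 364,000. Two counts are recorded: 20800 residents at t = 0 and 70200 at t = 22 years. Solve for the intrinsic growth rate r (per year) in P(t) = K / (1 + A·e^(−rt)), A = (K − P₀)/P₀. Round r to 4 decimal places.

r ≈ 0.0624 per year

A = (364000 − 20800)/20800 = 16.5
70200 = 364000/(1 + 16.5·e^(−r·22)) → e^(−22r) = (5.18519 − 1)/16.5 = 0.253648
r = −ln(0.253648)/22 = 1.37181/22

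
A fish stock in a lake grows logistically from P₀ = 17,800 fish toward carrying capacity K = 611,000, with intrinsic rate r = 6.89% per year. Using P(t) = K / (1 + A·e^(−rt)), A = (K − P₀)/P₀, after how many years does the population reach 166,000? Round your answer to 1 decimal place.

A = (611000 − 17800)/17800 = 33.32584
166000 = 611000/(1 + 33.32584·e^(−0.0689t)) → 1 + 33.32584·e^(−0.0689t) = 3.68072
e^(−0.0689t) = 0.08044 → t = ln(12.43166)/0.0689 = 2.52025/0.0689

t ≈ 36.6 years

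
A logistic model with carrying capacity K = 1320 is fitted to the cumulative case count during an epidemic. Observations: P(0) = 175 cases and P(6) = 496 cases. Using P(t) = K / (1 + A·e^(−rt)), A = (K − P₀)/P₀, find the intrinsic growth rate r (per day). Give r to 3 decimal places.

r ≈ 0.228 per day

A = (1320 − 175)/175 = 6.54286
496 = 1320/(1 + 6.54286·e^(−r·6)) → e^(−6r) = (2.66129 − 1)/6.54286 = 0.253909
r = −ln(0.253909)/6 = 1.37078/6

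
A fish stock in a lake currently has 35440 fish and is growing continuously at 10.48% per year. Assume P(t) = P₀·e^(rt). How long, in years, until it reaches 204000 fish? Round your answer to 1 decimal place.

204000 = 35440 · e^(0.1048·t)
t = ln(204000/35440) / 0.1048 = ln(5.75621) / 0.1048 = 1.75028 / 0.1048

t ≈ 16.7 years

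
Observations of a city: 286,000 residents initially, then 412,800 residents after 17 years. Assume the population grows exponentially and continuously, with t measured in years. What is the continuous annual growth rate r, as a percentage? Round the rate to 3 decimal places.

412800 = 286000 · e^(r·17)
e^(17r) = 412800/286000 = 1.44336
r = ln(1.44336) / 17 = 0.36697 / 17

r ≈ 2.159% per year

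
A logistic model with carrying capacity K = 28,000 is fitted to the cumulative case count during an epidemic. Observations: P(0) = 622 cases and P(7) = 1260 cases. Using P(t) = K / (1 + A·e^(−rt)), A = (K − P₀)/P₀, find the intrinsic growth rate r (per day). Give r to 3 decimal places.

r ≈ 0.104 per day

A = (28000 − 622)/622 = 44.01608
1260 = 28000/(1 + 44.01608·e^(−r·7)) → e^(−7r) = (22.22222 − 1)/44.01608 = 0.482147
r = −ln(0.482147)/7 = 0.72951/7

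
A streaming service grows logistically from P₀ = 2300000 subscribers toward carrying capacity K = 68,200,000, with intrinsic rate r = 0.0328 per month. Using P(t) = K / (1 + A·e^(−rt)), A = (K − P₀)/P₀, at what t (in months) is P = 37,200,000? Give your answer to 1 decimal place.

A = (68200000 − 2300000)/2300000 = 28.65217
37200000 = 68200000/(1 + 28.65217·e^(−0.0328t)) → 1 + 28.65217·e^(−0.0328t) = 1.83333
e^(−0.0328t) = 0.029084 → t = ln(34.38261)/0.0328 = 3.53755/0.0328

t ≈ 107.9 months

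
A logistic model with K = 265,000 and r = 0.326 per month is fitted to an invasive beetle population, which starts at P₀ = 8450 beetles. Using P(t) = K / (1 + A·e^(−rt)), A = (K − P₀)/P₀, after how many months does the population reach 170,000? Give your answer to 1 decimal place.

t ≈ 12.3 months

A = (265000 − 8450)/8450 = 30.36095
170000 = 265000/(1 + 30.36095·e^(−0.326t)) → 1 + 30.36095·e^(−0.326t) = 1.55882
e^(−0.326t) = 0.018406 → t = ln(54.33012)/0.326 = 3.99508/0.326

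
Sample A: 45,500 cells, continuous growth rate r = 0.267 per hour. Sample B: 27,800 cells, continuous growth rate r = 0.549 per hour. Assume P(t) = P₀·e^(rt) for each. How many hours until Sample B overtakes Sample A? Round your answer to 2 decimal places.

t ≈ 1.75 hours

45500·e^(0.267t) = 27800·e^(0.549t)
45500/27800 = e^((0.549 − 0.267)t) → ln(1.63669) = 0.282·t
t = 0.49268 / 0.282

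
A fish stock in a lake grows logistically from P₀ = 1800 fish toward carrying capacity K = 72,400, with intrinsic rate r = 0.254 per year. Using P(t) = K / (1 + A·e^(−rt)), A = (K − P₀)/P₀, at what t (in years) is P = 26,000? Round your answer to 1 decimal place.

t ≈ 12.2 years

A = (72400 − 1800)/1800 = 39.22222
26000 = 72400/(1 + 39.22222·e^(−0.254t)) → 1 + 39.22222·e^(−0.254t) = 2.78462
e^(−0.254t) = 0.0455 → t = ln(21.97797)/0.254 = 3.09004/0.254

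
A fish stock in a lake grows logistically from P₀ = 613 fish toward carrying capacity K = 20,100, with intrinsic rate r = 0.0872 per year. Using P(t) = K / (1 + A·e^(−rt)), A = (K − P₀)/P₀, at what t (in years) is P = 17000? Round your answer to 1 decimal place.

t ≈ 59.2 years

A = (20100 − 613)/613 = 31.78956
17000 = 20100/(1 + 31.78956·e^(−0.0872t)) → 1 + 31.78956·e^(−0.0872t) = 1.18235
e^(−0.0872t) = 0.005736 → t = ln(174.32984)/0.0872 = 5.16095/0.0872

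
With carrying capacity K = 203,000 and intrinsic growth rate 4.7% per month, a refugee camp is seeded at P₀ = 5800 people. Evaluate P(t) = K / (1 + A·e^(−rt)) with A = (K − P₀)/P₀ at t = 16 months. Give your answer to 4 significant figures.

A = (203000 − 5800)/5800 = 34
P(16) = 203000 / (1 + 34·e^(−0.047·16)) = 203000 / (1 + 34·0.471423)
= 203000 / 17.02837 ≈ 11921.28

≈ 11,920 people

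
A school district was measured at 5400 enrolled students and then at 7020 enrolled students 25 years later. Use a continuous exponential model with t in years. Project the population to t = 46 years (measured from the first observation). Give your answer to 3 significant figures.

≈ 8,750 enrolled students

r = ln(7020/5400) / 25 ≈ 0.010495 per year
P(46) = 5400 · e^(0.010495·46) = 5400 · 1.62053 ≈ 8750.84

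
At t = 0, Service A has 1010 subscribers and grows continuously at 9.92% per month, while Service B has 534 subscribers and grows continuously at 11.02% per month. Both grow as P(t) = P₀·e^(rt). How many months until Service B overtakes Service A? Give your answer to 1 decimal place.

t ≈ 57.9 months

1010·e^(0.0992t) = 534·e^(0.1102t)
1010/534 = e^((0.1102 − 0.0992)t) → ln(1.89139) = 0.011·t
t = 0.63731 / 0.011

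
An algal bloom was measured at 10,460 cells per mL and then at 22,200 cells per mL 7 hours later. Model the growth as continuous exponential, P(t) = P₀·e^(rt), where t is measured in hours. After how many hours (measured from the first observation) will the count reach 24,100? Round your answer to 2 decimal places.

r = ln(22200/10460) / 7 ≈ 0.107505 per hour
t = ln(24100/10460) / r = 0.83465 / 0.107505 ≈ 7.764

t ≈ 7.76 hours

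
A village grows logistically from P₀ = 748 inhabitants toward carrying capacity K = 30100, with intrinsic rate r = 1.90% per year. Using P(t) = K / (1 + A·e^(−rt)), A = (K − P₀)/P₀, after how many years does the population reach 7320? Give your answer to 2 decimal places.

A = (30100 − 748)/748 = 39.24064
7320 = 30100/(1 + 39.24064·e^(−0.019t)) → 1 + 39.24064·e^(−0.019t) = 4.11202
e^(−0.019t) = 0.079306 → t = ln(12.60937)/0.019 = 2.53444/0.019

t ≈ 133.39 years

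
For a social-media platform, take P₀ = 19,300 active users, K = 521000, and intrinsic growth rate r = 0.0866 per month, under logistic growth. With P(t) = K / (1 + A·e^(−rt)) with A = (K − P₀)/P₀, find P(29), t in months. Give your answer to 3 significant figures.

A = (521000 − 19300)/19300 = 25.99482
P(29) = 521000 / (1 + 25.99482·e^(−0.0866·29)) = 521000 / (1 + 25.99482·0.081155)
= 521000 / 3.1096 ≈ 167545.79

≈ 168,000 active users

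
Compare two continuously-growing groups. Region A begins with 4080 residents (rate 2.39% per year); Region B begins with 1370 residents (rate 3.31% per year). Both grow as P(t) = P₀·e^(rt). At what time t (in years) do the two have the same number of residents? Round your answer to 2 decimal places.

4080·e^(0.0239t) = 1370·e^(0.0331t)
4080/1370 = e^((0.0331 − 0.0239)t) → ln(2.9781) = 0.0092·t
t = 1.09129 / 0.0092

t ≈ 118.62 years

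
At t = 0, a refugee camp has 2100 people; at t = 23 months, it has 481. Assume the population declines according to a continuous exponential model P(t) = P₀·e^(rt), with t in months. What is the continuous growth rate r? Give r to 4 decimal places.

481 = 2100 · e^(r·23)
e^(23r) = 481/2100 = 0.22905
r = ln(0.22905) / 23 = -1.47383 / 23

r ≈ -0.0641 per month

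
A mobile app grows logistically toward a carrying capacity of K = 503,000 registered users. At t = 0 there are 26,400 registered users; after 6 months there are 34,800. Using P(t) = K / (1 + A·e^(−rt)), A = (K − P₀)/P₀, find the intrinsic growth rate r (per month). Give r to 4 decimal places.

r ≈ 0.0490 per month

A = (503000 − 26400)/26400 = 18.05303
34800 = 503000/(1 + 18.05303·e^(−r·6)) → e^(−6r) = (14.45402 − 1)/18.05303 = 0.74525
r = −ln(0.74525)/6 = 0.29404/6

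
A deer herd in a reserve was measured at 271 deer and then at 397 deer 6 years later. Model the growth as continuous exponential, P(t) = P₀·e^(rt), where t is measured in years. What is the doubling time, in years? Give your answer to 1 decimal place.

doubling time ≈ 10.9 years

r = ln(397/271) / 6 = ln(1.46494) / 6 ≈ 0.063636 per year
doubling time = ln 2 / |r| = 0.69315 / 0.063636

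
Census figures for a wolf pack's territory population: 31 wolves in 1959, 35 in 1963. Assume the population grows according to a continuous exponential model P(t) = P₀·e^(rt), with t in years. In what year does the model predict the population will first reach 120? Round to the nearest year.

r = ln(35/31) / 4 = 0.12136/4 ≈ 0.03034 per year
t = ln(120/31) / r = 1.3535/0.03034 ≈ 44.61 years after 1959

year 2004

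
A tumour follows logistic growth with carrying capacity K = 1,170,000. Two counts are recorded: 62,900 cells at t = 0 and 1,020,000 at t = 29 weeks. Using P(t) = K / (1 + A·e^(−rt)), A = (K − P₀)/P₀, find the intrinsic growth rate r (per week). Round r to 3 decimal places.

r ≈ 0.165 per week

A = (1170000 − 62900)/62900 = 17.60095
1020000 = 1170000/(1 + 17.60095·e^(−r·29)) → e^(−29r) = (1.14706 − 1)/17.60095 = 0.008355
r = −ln(0.008355)/29 = 4.78488/29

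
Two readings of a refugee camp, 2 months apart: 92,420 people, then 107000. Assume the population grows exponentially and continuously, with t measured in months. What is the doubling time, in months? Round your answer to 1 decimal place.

r = ln(107000/92420) / 2 = ln(1.15776) / 2 ≈ 0.073243 per month
doubling time = ln 2 / |r| = 0.69315 / 0.073243

doubling time ≈ 9.5 months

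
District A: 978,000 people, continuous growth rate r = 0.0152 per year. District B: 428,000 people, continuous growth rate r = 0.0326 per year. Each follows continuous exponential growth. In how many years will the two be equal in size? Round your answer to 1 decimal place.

t ≈ 47.5 years

978000·e^(0.0152t) = 428000·e^(0.0326t)
978000/428000 = e^((0.0326 − 0.0152)t) → ln(2.28505) = 0.0174·t
t = 0.82639 / 0.0174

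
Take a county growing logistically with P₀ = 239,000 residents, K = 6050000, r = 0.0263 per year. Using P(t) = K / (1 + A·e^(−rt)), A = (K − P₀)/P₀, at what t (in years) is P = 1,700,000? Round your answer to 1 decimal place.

A = (6050000 − 239000)/239000 = 24.31381
1700000 = 6050000/(1 + 24.31381·e^(−0.0263t)) → 1 + 24.31381·e^(−0.0263t) = 3.55882
e^(−0.0263t) = 0.105242 → t = ln(9.50195)/0.0263 = 2.2515/0.0263

t ≈ 85.6 years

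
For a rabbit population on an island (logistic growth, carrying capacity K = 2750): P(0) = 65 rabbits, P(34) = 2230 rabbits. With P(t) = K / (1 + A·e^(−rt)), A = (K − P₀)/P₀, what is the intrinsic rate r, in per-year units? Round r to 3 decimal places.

r ≈ 0.152 per year

A = (2750 − 65)/65 = 41.30769
2230 = 2750/(1 + 41.30769·e^(−r·34)) → e^(−34r) = (1.23318 − 1)/41.30769 = 0.005645
r = −ln(0.005645)/34 = 5.17698/34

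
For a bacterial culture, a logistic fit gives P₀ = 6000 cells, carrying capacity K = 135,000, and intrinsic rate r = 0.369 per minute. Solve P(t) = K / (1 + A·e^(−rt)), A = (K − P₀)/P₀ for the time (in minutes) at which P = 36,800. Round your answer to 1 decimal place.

A = (135000 − 6000)/6000 = 21.5
36800 = 135000/(1 + 21.5·e^(−0.369t)) → 1 + 21.5·e^(−0.369t) = 3.66848
e^(−0.369t) = 0.124115 → t = ln(8.05703)/0.369 = 2.08654/0.369

t ≈ 5.7 minutes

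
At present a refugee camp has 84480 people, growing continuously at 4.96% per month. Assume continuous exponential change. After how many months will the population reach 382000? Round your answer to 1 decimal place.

382000 = 84480 · e^(0.0496·t)
t = ln(382000/84480) / 0.0496 = ln(4.52178) / 0.0496 = 1.50891 / 0.0496

t ≈ 30.4 months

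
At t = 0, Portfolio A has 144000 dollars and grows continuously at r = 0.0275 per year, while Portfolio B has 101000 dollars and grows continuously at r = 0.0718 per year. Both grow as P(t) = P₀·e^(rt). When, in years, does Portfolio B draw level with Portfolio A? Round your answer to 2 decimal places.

144000·e^(0.0275t) = 101000·e^(0.0718t)
144000/101000 = e^((0.0718 − 0.0275)t) → ln(1.42574) = 0.0443·t
t = 0.35469 / 0.0443

t ≈ 8.01 years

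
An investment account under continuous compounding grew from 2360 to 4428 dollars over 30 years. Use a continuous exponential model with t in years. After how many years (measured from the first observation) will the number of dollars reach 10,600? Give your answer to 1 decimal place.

t ≈ 71.6 years

r = ln(4428/2360) / 30 ≈ 0.020976 per year
t = ln(10600/2360) / r = 1.50219 / 0.020976 ≈ 71.614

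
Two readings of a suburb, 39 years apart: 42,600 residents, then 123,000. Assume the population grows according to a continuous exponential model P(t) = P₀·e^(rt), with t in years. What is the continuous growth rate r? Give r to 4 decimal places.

123000 = 42600 · e^(r·39)
e^(39r) = 123000/42600 = 2.88732
r = ln(2.88732) / 39 = 1.06033 / 39

r ≈ 0.0272 per year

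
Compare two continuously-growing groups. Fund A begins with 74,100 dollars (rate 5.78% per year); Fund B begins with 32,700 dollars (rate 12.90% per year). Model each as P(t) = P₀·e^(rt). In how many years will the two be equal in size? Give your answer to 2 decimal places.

t ≈ 11.49 years

74100·e^(0.0578t) = 32700·e^(0.129t)
74100/32700 = e^((0.129 − 0.0578)t) → ln(2.26606) = 0.0712·t
t = 0.81804 / 0.0712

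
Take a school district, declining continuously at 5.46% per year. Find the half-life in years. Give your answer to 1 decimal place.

half-life ≈ 12.7 years

half-life = ln(2) / |r| = 0.69315 / 0.0546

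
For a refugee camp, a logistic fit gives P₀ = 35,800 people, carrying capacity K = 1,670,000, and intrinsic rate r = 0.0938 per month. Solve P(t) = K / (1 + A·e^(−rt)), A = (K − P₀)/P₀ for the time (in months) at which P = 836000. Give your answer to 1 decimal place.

A = (1670000 − 35800)/35800 = 45.64804
836000 = 1670000/(1 + 45.64804·e^(−0.0938t)) → 1 + 45.64804·e^(−0.0938t) = 1.99761
e^(−0.0938t) = 0.021854 → t = ln(45.75751)/0.0938 = 3.82336/0.0938

t ≈ 40.8 months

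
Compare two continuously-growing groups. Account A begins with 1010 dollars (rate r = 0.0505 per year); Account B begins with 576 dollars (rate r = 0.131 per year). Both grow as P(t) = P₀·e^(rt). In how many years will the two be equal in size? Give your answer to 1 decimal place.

t ≈ 7.0 years

1010·e^(0.0505t) = 576·e^(0.131t)
1010/576 = e^((0.131 − 0.0505)t) → ln(1.75347) = 0.0805·t
t = 0.5616 / 0.0805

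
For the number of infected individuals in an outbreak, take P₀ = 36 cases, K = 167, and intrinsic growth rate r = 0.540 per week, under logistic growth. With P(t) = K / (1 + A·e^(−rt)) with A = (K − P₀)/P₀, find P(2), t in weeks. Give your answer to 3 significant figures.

≈ 74.7 cases

A = (167 − 36)/36 = 3.63889
P(2) = 167 / (1 + 3.63889·e^(−0.54·2)) = 167 / (1 + 3.63889·0.339596)
= 167 / 2.23575 ≈ 74.7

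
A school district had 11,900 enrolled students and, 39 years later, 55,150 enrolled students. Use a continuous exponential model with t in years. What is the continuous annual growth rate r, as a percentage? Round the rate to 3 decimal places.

r ≈ 3.932% per year

55150 = 11900 · e^(r·39)
e^(39r) = 55150/11900 = 4.63445
r = ln(4.63445) / 39 = 1.53352 / 39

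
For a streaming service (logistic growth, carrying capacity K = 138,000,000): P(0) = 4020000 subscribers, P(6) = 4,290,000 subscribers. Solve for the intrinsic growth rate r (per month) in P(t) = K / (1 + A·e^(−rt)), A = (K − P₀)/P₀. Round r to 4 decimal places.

r ≈ 0.0112 per month

A = (138000000 − 4020000)/4020000 = 33.32836
4290000 = 138000000/(1 + 33.32836·e^(−r·6)) → e^(−6r) = (32.16783 − 1)/33.32836 = 0.935175
r = −ln(0.935175)/6 = 0.06702/6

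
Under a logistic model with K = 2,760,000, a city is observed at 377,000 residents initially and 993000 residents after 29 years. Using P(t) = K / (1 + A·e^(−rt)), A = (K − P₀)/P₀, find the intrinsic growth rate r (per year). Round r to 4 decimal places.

A = (2760000 − 377000)/377000 = 6.32095
993000 = 2760000/(1 + 6.32095·e^(−r·29)) → e^(−29r) = (2.77946 − 1)/6.32095 = 0.281517
r = −ln(0.281517)/29 = 1.26756/29

r ≈ 0.0437 per year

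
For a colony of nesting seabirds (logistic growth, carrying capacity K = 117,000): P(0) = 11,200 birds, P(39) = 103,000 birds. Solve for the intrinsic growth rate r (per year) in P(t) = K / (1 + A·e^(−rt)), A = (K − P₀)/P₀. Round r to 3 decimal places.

A = (117000 − 11200)/11200 = 9.44643
103000 = 117000/(1 + 9.44643·e^(−r·39)) → e^(−39r) = (1.13592 − 1)/9.44643 = 0.014389
r = −ln(0.014389)/39 = 4.24131/39

r ≈ 0.109 per year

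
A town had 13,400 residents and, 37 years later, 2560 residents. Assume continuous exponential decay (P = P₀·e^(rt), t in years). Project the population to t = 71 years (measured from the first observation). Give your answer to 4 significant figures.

≈ 559.3 residents

r = ln(2560/13400) / 37 ≈ -0.044736 per year
P(71) = 13400 · e^(-0.044736·71) = 13400 · 0.04174 ≈ 559.32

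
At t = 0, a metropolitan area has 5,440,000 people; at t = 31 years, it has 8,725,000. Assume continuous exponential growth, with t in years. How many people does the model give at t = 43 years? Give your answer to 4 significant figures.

r = ln(8725000/5440000) / 31 ≈ 0.015239 per year
P(43) = 5440000 · e^(0.015239·43) = 5440000 · 1.92569 ≈ 10475740.7

≈ 10,480,000 people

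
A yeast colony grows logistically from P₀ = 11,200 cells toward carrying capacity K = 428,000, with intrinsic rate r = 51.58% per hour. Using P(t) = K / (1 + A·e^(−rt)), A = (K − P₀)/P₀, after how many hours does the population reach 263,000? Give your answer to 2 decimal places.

A = (428000 − 11200)/11200 = 37.21429
263000 = 428000/(1 + 37.21429·e^(−0.5158t)) → 1 + 37.21429·e^(−0.5158t) = 1.62738
e^(−0.5158t) = 0.016858 → t = ln(59.31732)/0.5158 = 4.0829/0.5158

t ≈ 7.92 hours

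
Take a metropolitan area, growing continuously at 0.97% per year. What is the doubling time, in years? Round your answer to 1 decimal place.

doubling time = ln(2) / |r| = 0.69315 / 0.0097

doubling time ≈ 71.5 years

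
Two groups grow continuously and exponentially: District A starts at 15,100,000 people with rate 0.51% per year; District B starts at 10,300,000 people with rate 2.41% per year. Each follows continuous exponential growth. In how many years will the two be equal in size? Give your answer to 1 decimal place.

t ≈ 20.1 years

15100000·e^(0.0051t) = 10300000·e^(0.0241t)
15100000/10300000 = e^((0.0241 − 0.0051)t) → ln(1.46602) = 0.019·t
t = 0.38255 / 0.019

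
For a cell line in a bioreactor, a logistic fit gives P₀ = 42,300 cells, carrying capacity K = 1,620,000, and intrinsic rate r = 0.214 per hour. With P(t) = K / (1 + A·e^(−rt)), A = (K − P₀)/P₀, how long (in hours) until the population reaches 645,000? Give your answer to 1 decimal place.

A = (1620000 − 42300)/42300 = 37.29787
645000 = 1620000/(1 + 37.29787·e^(−0.214t)) → 1 + 37.29787·e^(−0.214t) = 2.51163
e^(−0.214t) = 0.040529 → t = ln(24.67398)/0.214 = 3.20575/0.214

t ≈ 15.0 hours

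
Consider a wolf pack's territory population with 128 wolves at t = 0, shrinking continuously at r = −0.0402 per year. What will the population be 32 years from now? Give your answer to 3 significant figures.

≈ 35.4 wolves

P(32) = 128 · e^(-0.0402·32) = 128 · e^(-1.2864)
= 128 · 0.27626 ≈ 35.36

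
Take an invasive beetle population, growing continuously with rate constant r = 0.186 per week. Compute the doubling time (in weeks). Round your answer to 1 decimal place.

doubling time = ln(2) / |r| = 0.69315 / 0.186

doubling time ≈ 3.7 weeks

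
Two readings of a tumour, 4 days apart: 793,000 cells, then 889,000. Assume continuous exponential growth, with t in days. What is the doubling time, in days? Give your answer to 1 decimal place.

r = ln(889000/793000) / 4 = ln(1.12106) / 4 ≈ 0.028569 per day
doubling time = ln 2 / |r| = 0.69315 / 0.028569

doubling time ≈ 24.3 days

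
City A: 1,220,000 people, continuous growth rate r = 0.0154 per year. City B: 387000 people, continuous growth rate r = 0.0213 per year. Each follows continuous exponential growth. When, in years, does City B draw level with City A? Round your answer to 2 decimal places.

t ≈ 194.61 years

1220000·e^(0.0154t) = 387000·e^(0.0213t)
1220000/387000 = e^((0.0213 − 0.0154)t) → ln(3.15245) = 0.0059·t
t = 1.14818 / 0.0059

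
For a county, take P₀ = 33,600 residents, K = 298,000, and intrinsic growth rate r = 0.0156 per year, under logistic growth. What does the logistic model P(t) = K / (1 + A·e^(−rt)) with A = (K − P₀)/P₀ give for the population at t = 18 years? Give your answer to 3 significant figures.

≈ 42,900 residents

A = (298000 − 33600)/33600 = 7.86905
P(18) = 298000 / (1 + 7.86905·e^(−0.0156·18)) = 298000 / (1 + 7.86905·0.755179)
= 298000 / 6.94254 ≈ 42923.76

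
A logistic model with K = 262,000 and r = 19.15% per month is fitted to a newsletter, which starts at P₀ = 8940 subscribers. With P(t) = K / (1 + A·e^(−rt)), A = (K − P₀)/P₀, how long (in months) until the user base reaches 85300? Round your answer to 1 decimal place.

t ≈ 13.7 months

A = (262000 − 8940)/8940 = 28.30649
85300 = 262000/(1 + 28.30649·e^(−0.1915t)) → 1 + 28.30649·e^(−0.1915t) = 3.07151
e^(−0.1915t) = 0.073182 → t = ln(13.66465)/0.1915 = 2.61481/0.1915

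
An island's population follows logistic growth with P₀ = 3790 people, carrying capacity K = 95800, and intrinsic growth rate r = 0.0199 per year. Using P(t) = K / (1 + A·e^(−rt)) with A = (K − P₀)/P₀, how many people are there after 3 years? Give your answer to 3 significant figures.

≈ 4,010 people

A = (95800 − 3790)/3790 = 24.27704
P(3) = 95800 / (1 + 24.27704·e^(−0.0199·3)) = 95800 / (1 + 24.27704·0.942047)
= 95800 / 23.87012 ≈ 4013.39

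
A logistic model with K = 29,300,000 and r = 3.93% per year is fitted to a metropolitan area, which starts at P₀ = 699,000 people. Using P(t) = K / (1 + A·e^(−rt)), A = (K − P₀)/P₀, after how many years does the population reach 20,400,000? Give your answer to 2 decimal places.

A = (29300000 − 699000)/699000 = 40.91702
20400000 = 29300000/(1 + 40.91702·e^(−0.0393t)) → 1 + 40.91702·e^(−0.0393t) = 1.43627
e^(−0.0393t) = 0.010662 → t = ln(93.78734)/0.0393 = 4.54103/0.0393

t ≈ 115.55 years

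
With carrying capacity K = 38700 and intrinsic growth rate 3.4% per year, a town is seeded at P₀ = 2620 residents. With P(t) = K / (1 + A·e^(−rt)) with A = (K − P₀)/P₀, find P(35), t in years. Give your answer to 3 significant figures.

≈ 7,460 residents

A = (38700 − 2620)/2620 = 13.77099
P(35) = 38700 / (1 + 13.77099·e^(−0.034·35)) = 38700 / (1 + 13.77099·0.304221)
= 38700 / 5.18943 ≈ 7457.47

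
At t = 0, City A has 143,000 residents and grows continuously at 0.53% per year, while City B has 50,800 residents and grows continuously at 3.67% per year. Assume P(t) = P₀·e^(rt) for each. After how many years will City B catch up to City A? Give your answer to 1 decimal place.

t ≈ 33.0 years

143000·e^(0.0053t) = 50800·e^(0.0367t)
143000/50800 = e^((0.0367 − 0.0053)t) → ln(2.81496) = 0.0314·t
t = 1.03495 / 0.0314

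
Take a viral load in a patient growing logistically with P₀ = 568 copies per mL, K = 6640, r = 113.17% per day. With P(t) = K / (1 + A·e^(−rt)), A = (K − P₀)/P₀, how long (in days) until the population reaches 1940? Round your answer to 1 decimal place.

A = (6640 − 568)/568 = 10.69014
1940 = 6640/(1 + 10.69014·e^(−1.1317t)) → 1 + 10.69014·e^(−1.1317t) = 3.42268
e^(−1.1317t) = 0.226628 → t = ln(4.41253)/1.1317 = 1.48445/1.1317

t ≈ 1.3 days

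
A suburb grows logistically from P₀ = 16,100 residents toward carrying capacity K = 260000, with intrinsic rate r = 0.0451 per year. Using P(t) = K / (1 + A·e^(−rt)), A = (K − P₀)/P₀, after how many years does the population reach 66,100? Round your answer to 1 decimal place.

A = (260000 − 16100)/16100 = 15.14907
66100 = 260000/(1 + 15.14907·e^(−0.0451t)) → 1 + 15.14907·e^(−0.0451t) = 3.93343
e^(−0.0451t) = 0.193638 → t = ln(5.16428)/0.0451 = 1.64177/0.0451

t ≈ 36.4 years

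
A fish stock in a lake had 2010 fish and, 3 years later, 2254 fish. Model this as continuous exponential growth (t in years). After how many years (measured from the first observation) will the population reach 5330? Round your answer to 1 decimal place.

r = ln(2254/2010) / 3 ≈ 0.038191 per year
t = ln(5330/2010) / r = 0.97522 / 0.038191 ≈ 25.536

t ≈ 25.5 years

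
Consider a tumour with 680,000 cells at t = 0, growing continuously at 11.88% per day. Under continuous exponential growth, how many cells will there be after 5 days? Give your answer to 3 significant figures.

≈ 1,230,000 cells

P(5) = 680000 · e^(0.1188·5) = 680000 · e^(0.594)
= 680000 · 1.81122 ≈ 1231628.8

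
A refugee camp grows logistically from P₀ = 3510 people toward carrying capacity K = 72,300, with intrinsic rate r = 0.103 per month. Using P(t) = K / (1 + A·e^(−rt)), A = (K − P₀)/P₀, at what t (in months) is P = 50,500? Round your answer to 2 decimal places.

A = (72300 − 3510)/3510 = 19.59829
50500 = 72300/(1 + 19.59829·e^(−0.103t)) → 1 + 19.59829·e^(−0.103t) = 1.43168
e^(−0.103t) = 0.022027 → t = ln(45.39971)/0.103 = 3.81551/0.103

t ≈ 37.04 months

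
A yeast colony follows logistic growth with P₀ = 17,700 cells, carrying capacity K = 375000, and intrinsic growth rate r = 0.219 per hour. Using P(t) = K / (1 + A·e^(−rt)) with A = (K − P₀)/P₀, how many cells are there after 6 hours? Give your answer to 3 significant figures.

≈ 58,400 cells

A = (375000 − 17700)/17700 = 20.18644
P(6) = 375000 / (1 + 20.18644·e^(−0.219·6)) = 375000 / (1 + 20.18644·0.268743)
= 375000 / 6.42496 ≈ 58366.09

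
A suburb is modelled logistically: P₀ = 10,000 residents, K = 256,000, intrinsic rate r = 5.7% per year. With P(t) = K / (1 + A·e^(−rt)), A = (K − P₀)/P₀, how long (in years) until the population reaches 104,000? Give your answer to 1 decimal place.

A = (256000 − 10000)/10000 = 24.6
104000 = 256000/(1 + 24.6·e^(−0.057t)) → 1 + 24.6·e^(−0.057t) = 2.46154
e^(−0.057t) = 0.059412 → t = ln(16.83158)/0.057 = 2.82326/0.057

t ≈ 49.5 years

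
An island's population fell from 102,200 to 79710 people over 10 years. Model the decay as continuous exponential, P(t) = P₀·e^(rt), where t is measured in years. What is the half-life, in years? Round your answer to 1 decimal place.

half-life ≈ 27.9 years

r = ln(79710/102200) / 10 = ln(0.77994) / 10 ≈ -0.024854 per year
half-life = ln 2 / |r| = 0.69315 / 0.024854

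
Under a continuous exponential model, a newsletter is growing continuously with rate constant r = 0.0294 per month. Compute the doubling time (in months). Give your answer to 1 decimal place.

doubling time = ln(2) / |r| = 0.69315 / 0.0294

doubling time ≈ 23.6 months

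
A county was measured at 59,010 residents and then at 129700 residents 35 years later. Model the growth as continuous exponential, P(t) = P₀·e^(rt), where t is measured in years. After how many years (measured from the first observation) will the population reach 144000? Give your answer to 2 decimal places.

t ≈ 39.65 years

r = ln(129700/59010) / 35 ≈ 0.0225 per year
t = ln(144000/59010) / r = 0.89211 / 0.0225 ≈ 39.648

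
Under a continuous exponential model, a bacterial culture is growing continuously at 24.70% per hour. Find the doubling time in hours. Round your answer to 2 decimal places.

doubling time ≈ 2.81 hours

doubling time = ln(2) / |r| = 0.69315 / 0.247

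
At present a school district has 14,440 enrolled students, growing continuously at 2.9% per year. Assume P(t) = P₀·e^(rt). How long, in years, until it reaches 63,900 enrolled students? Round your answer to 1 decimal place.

t ≈ 51.3 years

63900 = 14440 · e^(0.029·t)
t = ln(63900/14440) / 0.029 = ln(4.42521) / 0.029 = 1.48732 / 0.029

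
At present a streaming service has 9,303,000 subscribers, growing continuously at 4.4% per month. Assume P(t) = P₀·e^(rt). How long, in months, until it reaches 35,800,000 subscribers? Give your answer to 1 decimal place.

35800000 = 9303000 · e^(0.044·t)
t = ln(35800000/9303000) / 0.044 = ln(3.84822) / 0.044 = 1.34761 / 0.044

t ≈ 30.6 months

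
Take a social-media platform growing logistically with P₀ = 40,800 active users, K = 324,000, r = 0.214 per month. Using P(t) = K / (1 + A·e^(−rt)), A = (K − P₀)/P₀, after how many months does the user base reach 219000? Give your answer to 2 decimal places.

t ≈ 12.49 months

A = (324000 − 40800)/40800 = 6.94118
219000 = 324000/(1 + 6.94118·e^(−0.214t)) → 1 + 6.94118·e^(−0.214t) = 1.47945
e^(−0.214t) = 0.069074 → t = ln(14.47731)/0.214 = 2.67258/0.214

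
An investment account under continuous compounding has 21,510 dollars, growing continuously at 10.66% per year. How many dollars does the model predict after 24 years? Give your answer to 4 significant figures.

P(24) = 21510 · e^(0.1066·24) = 21510 · e^(2.5584)
= 21510 · 12.91514 ≈ 277804.59

≈ 277,800 dollars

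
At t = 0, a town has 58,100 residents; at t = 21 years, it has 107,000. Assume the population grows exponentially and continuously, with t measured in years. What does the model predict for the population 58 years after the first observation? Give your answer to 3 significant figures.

≈ 314,000 residents

r = ln(107000/58100) / 21 ≈ 0.029079 per year
P(58) = 58100 · e^(0.029079·58) = 58100 · 5.40105 ≈ 313801.05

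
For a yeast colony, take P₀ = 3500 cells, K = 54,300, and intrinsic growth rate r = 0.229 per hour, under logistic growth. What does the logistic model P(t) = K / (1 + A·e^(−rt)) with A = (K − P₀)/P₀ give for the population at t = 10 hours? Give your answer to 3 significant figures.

A = (54300 − 3500)/3500 = 14.51429
P(10) = 54300 / (1 + 14.51429·e^(−0.229·10)) = 54300 / (1 + 14.51429·0.101266)
= 54300 / 2.46981 ≈ 21985.49

≈ 22,000 cells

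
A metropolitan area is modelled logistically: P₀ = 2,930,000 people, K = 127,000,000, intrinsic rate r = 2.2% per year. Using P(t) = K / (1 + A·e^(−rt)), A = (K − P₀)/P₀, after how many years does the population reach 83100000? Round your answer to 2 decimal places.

A = (127000000 − 2930000)/2930000 = 42.34471
83100000 = 127000000/(1 + 42.34471·e^(−0.022t)) → 1 + 42.34471·e^(−0.022t) = 1.52828
e^(−0.022t) = 0.012476 → t = ln(80.15593)/0.022 = 4.38397/0.022

t ≈ 199.27 years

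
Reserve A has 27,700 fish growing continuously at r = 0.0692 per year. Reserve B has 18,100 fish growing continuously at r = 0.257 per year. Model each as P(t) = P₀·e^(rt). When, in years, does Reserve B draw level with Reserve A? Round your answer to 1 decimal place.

t ≈ 2.3 years

27700·e^(0.0692t) = 18100·e^(0.257t)
27700/18100 = e^((0.257 − 0.0692)t) → ln(1.53039) = 0.1878·t
t = 0.42552 / 0.1878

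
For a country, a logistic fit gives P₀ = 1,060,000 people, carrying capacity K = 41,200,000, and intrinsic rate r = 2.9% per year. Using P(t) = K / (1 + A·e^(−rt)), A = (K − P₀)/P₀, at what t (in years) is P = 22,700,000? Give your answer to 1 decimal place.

t ≈ 132.4 years

A = (41200000 − 1060000)/1060000 = 37.86792
22700000 = 41200000/(1 + 37.86792·e^(−0.029t)) → 1 + 37.86792·e^(−0.029t) = 1.81498
e^(−0.029t) = 0.021522 → t = ln(46.46497)/0.029 = 3.8387/0.029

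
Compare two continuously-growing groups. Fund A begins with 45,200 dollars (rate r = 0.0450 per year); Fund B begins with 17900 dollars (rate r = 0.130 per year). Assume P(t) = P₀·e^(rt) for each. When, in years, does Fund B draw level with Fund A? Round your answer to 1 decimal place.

t ≈ 10.9 years

45200·e^(0.045t) = 17900·e^(0.13t)
45200/17900 = e^((0.13 − 0.045)t) → ln(2.52514) = 0.085·t
t = 0.9263 / 0.085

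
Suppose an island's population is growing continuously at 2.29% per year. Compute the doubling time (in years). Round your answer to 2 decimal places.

doubling time = ln(2) / |r| = 0.69315 / 0.0229

doubling time ≈ 30.27 years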